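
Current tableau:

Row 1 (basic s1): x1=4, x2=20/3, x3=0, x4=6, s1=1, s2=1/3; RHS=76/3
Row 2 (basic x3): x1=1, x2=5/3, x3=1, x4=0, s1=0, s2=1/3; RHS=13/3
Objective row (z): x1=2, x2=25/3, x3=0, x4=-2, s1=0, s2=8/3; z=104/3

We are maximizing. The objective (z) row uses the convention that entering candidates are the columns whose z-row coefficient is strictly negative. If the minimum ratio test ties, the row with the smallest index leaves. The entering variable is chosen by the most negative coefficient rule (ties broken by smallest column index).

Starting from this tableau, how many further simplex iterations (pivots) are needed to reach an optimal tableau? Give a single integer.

pivot: x4 in, s1 out → z = 388/9
No improving column remains; optimal.

1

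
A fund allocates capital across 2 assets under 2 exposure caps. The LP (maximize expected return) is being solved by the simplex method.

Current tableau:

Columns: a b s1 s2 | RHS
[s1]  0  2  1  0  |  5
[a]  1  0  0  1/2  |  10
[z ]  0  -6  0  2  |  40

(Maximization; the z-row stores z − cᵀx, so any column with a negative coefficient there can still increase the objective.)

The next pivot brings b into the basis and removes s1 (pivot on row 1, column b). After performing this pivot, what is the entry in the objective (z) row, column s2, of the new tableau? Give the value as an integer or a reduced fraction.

Pivot element is row 1, column b: 2.
Normalize row 1: new (row 1, s2) = 0/2 = 0.
z-row ← z-row − (-6)·(new row 1): 2 − (-6)·0 = 2.

2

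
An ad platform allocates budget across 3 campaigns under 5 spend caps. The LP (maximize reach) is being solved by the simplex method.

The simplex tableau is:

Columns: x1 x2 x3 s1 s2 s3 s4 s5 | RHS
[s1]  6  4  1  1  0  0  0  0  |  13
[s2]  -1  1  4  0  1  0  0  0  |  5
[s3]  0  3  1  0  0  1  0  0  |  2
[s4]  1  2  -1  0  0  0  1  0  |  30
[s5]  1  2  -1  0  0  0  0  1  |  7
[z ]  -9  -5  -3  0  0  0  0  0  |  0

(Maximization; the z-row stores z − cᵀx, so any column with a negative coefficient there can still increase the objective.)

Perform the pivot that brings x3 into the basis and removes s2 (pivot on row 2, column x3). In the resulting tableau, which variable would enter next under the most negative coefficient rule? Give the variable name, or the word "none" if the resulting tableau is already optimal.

Pivot element 4. New z-row = old z-row − (-3)·(row 2/4).
Updated z-row coefficients: x1: -39/4, x2: -17/4, x3: 0, s1: 0, s2: 3/4, s3: 0, s4: 0, s5: 0.
The most negative is -39/4 in column x1, so x1 would enter next.

x1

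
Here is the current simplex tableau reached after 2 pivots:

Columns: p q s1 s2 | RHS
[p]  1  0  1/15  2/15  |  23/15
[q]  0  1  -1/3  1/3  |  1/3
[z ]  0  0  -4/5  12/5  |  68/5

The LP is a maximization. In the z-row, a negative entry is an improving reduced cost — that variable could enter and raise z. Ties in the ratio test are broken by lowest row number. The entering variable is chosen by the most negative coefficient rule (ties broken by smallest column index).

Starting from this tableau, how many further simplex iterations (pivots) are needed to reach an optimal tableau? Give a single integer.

1

pivot: s1 in, p out → z = 32
No improving column remains; optimal.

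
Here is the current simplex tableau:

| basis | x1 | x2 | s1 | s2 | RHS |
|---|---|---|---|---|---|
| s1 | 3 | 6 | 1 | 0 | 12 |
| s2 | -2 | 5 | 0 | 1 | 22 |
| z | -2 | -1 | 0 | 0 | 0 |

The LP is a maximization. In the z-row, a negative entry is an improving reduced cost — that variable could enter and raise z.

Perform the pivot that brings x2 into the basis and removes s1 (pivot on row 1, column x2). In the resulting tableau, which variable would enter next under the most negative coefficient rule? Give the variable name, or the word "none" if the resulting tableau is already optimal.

Pivot element 6. New z-row = old z-row − (-1)·(row 1/6).
Updated z-row coefficients: x1: -3/2, x2: 0, s1: 1/6, s2: 0.
The most negative is -3/2 in column x1, so x1 would enter next.

x1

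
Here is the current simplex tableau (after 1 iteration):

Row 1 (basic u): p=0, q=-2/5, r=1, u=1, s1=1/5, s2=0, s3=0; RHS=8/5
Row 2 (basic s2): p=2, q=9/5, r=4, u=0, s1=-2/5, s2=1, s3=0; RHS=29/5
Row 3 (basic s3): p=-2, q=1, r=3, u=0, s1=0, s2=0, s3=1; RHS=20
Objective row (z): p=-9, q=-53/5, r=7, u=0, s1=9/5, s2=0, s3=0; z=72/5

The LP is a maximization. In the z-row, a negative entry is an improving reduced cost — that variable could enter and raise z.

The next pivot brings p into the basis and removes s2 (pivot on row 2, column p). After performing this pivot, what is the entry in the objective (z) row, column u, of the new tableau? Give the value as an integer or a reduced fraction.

Pivot element is row 2, column p: 2.
Normalize row 2: new (row 2, u) = 0/2 = 0.
z-row ← z-row − (-9)·(new row 2): 0 − (-9)·0 = 0.

0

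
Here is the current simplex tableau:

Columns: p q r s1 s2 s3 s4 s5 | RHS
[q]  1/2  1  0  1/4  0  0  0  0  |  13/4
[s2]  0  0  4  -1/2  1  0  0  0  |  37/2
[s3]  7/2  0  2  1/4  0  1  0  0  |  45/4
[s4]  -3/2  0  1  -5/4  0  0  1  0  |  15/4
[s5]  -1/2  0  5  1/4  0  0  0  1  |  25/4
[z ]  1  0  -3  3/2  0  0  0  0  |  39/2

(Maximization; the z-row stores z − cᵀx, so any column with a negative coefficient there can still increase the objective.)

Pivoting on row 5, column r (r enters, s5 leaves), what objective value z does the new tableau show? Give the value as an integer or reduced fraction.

Minimum ratio for r: (25/4)/5 = 5/4.
z changes by −(z-row coeff of r)·ratio = −(-3)·(5/4) = 15/4.
New z = 39/2 + (15/4) = 93/4.

93/4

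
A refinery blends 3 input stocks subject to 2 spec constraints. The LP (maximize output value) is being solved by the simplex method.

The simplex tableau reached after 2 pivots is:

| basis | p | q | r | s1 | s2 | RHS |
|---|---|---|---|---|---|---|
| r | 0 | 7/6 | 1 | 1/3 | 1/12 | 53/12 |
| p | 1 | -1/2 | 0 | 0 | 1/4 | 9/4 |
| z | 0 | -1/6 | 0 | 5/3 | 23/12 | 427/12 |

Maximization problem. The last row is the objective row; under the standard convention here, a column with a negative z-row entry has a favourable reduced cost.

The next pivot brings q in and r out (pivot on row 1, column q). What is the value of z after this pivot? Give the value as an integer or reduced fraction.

Minimum ratio for q: (53/12)/(7/6) = 53/14.
z changes by −(z-row coeff of q)·ratio = −(-1/6)·(53/14) = 53/84.
New z = 427/12 + (53/84) = 507/14.

507/14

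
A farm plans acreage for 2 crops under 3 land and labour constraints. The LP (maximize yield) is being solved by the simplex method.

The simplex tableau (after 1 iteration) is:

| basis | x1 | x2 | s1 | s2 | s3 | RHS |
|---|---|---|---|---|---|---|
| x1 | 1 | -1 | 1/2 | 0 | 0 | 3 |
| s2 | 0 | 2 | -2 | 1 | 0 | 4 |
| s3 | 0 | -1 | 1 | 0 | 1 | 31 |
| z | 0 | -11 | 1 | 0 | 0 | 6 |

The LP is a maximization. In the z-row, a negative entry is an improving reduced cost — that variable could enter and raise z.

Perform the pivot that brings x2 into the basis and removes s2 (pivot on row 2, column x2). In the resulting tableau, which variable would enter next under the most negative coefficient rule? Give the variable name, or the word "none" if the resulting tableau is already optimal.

s1

Pivot element 2. New z-row = old z-row − (-11)·(row 2/2).
Updated z-row coefficients: x1: 0, x2: 0, s1: -10, s2: 11/2, s3: 0.
The most negative is -10 in column s1, so s1 would enter next.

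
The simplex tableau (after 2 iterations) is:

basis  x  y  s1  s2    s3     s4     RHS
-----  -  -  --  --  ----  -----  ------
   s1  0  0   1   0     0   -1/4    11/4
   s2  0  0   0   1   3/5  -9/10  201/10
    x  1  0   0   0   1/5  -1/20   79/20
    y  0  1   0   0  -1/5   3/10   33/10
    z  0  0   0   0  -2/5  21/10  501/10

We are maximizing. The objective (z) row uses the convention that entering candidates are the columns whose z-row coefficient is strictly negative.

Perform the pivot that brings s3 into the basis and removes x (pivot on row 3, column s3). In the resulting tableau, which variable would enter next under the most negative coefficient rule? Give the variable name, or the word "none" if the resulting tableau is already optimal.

Pivot element 1/5. New z-row = old z-row − (-2/5)·(row 3/(1/5)).
Updated z-row coefficients: x: 2, y: 0, s1: 0, s2: 0, s3: 0, s4: 2.
No coefficient is strictly negative; the tableau after this pivot is optimal.

none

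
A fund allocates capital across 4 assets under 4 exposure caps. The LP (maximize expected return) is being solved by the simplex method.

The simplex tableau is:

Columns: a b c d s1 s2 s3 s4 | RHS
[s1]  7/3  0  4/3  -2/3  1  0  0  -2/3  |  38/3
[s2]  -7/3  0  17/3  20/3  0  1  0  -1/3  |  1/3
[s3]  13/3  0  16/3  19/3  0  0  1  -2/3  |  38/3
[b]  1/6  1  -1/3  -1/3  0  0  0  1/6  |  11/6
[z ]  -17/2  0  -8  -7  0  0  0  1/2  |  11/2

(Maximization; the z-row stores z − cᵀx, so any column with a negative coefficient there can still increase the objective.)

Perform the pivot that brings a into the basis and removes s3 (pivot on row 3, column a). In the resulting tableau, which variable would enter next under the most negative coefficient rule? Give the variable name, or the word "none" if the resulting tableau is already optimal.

s4

Pivot element 13/3. New z-row = old z-row − (-17/2)·(row 3/(13/3)).
Updated z-row coefficients: a: 0, b: 0, c: 32/13, d: 141/26, s1: 0, s2: 0, s3: 51/26, s4: -21/26.
The most negative is -21/26 in column s4, so s4 would enter next.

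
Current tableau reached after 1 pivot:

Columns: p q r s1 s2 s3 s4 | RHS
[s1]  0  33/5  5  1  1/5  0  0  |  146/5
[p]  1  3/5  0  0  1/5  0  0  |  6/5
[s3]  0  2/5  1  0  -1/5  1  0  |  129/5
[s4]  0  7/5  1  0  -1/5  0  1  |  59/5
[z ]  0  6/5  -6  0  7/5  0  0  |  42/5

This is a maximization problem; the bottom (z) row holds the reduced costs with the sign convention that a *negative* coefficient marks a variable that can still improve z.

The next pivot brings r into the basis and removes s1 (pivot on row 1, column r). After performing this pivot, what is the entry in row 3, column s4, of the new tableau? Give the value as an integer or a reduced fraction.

Pivot element is row 1, column r: 5.
Normalize row 1: new (row 1, s4) = 0/5 = 0.
row 3 ← row 3 − 1·(new row 1): 0 − 1·0 = 0.

0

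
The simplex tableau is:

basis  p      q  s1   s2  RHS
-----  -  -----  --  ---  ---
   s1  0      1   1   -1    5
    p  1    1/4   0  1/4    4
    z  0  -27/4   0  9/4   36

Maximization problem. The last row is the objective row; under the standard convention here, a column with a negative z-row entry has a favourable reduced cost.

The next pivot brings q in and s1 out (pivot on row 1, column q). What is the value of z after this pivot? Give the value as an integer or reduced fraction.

279/4

Minimum ratio for q: 5/1 = 5.
z changes by −(z-row coeff of q)·ratio = −(-27/4)·5 = 135/4.
New z = 36 + (135/4) = 279/4.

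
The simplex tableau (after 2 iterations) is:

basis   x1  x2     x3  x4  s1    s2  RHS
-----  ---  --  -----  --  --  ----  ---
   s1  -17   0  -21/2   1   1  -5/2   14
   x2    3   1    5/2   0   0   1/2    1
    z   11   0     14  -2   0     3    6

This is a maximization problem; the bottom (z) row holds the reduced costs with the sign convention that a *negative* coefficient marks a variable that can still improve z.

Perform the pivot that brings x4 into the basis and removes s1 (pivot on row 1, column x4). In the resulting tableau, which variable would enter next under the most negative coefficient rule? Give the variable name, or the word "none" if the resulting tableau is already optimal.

x1

Pivot element 1. New z-row = old z-row − (-2)·(row 1/1).
Updated z-row coefficients: x1: -23, x2: 0, x3: -7, x4: 0, s1: 2, s2: -2.
The most negative is -23 in column x1, so x1 would enter next.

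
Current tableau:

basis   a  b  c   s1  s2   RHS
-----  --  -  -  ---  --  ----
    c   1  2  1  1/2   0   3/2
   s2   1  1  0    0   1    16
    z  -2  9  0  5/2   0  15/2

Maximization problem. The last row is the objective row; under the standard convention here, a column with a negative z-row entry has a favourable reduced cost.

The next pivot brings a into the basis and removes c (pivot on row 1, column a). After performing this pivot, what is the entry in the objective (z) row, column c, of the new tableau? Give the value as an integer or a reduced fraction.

2

Pivot element is row 1, column a: 1.
Normalize row 1: new (row 1, c) = 1/1 = 1.
z-row ← z-row − (-2)·(new row 1): 0 − (-2)·1 = 2.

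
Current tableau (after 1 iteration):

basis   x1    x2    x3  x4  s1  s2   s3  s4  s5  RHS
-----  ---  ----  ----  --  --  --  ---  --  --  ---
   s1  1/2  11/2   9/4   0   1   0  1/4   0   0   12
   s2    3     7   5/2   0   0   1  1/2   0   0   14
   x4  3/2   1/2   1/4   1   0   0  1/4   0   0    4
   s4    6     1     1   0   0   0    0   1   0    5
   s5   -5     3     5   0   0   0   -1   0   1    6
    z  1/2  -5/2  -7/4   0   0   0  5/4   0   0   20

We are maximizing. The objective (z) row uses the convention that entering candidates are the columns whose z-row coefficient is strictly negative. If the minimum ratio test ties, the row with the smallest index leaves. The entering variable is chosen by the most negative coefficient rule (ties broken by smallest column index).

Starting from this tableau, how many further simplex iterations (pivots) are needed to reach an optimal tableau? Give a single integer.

pivot: x2 in, s2 out → z = 25
pivot: x3 in, s5 out → z = 25
No improving column remains; optimal.

2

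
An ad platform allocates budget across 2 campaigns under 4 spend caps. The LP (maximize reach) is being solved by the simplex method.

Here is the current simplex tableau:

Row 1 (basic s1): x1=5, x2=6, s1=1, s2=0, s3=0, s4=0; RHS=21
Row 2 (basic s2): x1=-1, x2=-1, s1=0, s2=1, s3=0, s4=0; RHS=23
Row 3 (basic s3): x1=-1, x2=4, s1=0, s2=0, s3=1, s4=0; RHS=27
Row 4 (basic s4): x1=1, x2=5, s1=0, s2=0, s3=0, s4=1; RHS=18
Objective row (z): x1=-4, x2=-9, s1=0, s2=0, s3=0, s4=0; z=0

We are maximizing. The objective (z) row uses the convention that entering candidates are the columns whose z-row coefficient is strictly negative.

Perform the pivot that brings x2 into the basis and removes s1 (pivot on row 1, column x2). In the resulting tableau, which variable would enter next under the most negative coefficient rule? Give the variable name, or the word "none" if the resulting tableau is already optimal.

Pivot element 6. New z-row = old z-row − (-9)·(row 1/6).
Updated z-row coefficients: x1: 7/2, x2: 0, s1: 3/2, s2: 0, s3: 0, s4: 0.
No coefficient is strictly negative; the tableau after this pivot is optimal.

none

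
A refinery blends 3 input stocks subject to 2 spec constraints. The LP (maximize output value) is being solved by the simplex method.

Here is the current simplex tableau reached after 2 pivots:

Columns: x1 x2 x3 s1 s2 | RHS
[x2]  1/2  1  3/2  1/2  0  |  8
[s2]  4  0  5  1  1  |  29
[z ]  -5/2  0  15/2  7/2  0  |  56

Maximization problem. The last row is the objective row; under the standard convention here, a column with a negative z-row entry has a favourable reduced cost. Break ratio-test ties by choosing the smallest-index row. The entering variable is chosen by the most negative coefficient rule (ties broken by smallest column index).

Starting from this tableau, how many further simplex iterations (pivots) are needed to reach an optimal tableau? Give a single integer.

1

pivot: x1 in, s2 out → z = 593/8
No improving column remains; optimal.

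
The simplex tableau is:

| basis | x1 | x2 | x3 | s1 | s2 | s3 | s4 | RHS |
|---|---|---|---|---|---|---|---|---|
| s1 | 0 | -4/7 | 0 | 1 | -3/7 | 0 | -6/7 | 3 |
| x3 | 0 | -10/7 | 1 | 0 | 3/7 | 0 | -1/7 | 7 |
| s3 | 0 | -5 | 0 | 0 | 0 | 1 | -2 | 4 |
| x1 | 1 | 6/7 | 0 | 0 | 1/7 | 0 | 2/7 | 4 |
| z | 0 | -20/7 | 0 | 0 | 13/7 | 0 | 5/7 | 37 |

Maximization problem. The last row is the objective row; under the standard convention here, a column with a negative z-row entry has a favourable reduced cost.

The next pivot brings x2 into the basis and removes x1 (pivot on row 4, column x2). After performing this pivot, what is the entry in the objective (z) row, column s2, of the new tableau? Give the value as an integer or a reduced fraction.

Pivot element is row 4, column x2: 6/7.
Normalize row 4: new (row 4, s2) = (1/7)/(6/7) = 1/6.
z-row ← z-row − (-20/7)·(new row 4): 13/7 − (-20/7)·(1/6) = 7/3.

7/3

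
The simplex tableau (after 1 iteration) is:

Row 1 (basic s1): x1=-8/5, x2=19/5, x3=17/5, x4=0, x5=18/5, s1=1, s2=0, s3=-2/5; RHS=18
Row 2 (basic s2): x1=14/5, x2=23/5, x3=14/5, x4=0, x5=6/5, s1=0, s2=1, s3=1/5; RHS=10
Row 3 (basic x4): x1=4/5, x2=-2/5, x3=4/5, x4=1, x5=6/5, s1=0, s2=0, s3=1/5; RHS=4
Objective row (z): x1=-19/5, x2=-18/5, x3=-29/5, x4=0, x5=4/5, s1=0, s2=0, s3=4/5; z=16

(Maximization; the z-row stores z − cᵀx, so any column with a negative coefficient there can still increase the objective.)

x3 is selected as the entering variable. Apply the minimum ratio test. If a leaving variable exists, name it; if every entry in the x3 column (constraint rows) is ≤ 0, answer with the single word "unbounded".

Ratios: row 1 (s1): 18/(17/5) = 90/17; row 2 (s2): 10/(14/5) = 25/7; row 3 (x4): 4/(4/5) = 5.
Minimum ratio is in the s2 row, so s2 leaves.

s2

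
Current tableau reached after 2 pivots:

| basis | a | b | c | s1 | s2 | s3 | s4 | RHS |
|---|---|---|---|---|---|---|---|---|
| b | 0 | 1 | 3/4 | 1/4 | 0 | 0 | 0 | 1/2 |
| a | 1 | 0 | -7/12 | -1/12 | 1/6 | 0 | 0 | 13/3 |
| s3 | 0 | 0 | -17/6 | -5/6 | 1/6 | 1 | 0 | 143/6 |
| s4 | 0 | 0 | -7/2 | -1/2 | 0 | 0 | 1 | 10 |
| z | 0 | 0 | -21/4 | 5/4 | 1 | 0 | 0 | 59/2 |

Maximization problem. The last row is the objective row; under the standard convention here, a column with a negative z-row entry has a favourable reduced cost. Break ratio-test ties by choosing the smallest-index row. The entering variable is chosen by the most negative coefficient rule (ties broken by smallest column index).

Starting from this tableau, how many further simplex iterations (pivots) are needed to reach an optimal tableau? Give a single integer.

pivot: c in, b out → z = 33
No improving column remains; optimal.

1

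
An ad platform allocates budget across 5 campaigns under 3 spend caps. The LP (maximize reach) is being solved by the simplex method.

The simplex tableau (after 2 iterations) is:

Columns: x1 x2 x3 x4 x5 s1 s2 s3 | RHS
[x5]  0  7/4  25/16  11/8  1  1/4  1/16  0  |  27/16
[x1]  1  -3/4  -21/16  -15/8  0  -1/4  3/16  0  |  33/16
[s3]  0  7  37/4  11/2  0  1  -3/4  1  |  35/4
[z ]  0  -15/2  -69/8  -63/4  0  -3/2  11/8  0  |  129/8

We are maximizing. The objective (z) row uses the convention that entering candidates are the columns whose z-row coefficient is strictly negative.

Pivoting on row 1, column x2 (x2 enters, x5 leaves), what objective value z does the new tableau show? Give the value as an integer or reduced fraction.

327/14

Minimum ratio for x2: (27/16)/(7/4) = 27/28.
z changes by −(z-row coeff of x2)·ratio = −(-15/2)·(27/28) = 405/56.
New z = 129/8 + (405/56) = 327/14.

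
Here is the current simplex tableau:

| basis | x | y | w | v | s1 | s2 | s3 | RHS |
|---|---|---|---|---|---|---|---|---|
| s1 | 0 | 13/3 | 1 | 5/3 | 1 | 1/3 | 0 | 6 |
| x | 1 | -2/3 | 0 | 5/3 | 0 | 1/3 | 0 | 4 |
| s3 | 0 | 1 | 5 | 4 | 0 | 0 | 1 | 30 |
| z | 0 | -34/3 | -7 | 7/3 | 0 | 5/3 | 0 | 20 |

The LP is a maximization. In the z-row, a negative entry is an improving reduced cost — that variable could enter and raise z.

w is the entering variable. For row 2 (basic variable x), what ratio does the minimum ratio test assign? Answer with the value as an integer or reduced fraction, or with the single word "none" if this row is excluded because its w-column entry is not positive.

none

The w entry in row 2 is 0 ≤ 0, so this row gives no ratio.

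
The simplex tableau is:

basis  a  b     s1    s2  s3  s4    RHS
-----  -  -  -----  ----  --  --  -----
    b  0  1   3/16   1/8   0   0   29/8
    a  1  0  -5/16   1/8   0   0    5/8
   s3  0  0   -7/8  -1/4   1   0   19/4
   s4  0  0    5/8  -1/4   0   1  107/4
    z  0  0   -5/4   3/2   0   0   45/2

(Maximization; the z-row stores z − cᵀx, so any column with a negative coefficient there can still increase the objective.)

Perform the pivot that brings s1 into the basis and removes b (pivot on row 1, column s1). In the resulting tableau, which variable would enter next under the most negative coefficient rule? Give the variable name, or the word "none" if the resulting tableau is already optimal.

Pivot element 3/16. New z-row = old z-row − (-5/4)·(row 1/(3/16)).
Updated z-row coefficients: a: 0, b: 20/3, s1: 0, s2: 7/3, s3: 0, s4: 0.
No coefficient is strictly negative; the tableau after this pivot is optimal.

none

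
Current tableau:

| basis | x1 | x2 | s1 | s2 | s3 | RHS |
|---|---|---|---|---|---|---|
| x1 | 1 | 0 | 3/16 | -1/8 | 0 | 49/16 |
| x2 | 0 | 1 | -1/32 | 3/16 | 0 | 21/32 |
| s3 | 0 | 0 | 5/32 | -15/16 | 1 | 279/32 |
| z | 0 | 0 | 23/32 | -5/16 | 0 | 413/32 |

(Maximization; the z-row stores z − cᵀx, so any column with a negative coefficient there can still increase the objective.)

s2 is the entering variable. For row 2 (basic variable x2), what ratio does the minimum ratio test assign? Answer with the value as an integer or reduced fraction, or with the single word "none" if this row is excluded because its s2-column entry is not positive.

Ratio = RHS / (s2 entry) = (21/32) / (3/16) = 7/2.

7/2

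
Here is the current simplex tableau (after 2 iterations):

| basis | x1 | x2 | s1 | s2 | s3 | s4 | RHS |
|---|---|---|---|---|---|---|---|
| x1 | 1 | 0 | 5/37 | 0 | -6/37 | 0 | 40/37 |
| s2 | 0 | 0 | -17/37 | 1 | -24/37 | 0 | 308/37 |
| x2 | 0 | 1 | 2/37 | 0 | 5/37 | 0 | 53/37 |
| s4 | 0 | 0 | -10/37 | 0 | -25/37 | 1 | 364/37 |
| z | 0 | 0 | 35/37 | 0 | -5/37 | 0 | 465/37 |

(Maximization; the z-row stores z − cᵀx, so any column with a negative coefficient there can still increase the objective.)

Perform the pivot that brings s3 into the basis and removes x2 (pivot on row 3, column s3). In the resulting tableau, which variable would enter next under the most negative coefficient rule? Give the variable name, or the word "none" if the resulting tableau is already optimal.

Pivot element 5/37. New z-row = old z-row − (-5/37)·(row 3/(5/37)).
Updated z-row coefficients: x1: 0, x2: 1, s1: 1, s2: 0, s3: 0, s4: 0.
No coefficient is strictly negative; the tableau after this pivot is optimal.

none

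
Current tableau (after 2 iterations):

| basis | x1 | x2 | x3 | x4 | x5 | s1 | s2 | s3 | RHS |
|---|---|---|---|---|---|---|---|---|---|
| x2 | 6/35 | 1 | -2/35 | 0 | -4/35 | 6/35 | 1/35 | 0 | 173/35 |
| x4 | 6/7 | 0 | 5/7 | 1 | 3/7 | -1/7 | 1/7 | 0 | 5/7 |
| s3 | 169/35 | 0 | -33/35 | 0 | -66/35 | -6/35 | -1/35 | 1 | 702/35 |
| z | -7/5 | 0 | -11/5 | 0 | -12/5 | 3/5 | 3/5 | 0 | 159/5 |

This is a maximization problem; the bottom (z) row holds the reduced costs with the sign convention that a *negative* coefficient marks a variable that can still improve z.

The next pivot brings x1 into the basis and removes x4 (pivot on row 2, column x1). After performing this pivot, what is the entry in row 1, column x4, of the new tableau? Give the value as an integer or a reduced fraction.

-1/5

Pivot element is row 2, column x1: 6/7.
Normalize row 2: new (row 2, x4) = 1/(6/7) = 7/6.
row 1 ← row 1 − (6/35)·(new row 2): 0 − (6/35)·(7/6) = -1/5.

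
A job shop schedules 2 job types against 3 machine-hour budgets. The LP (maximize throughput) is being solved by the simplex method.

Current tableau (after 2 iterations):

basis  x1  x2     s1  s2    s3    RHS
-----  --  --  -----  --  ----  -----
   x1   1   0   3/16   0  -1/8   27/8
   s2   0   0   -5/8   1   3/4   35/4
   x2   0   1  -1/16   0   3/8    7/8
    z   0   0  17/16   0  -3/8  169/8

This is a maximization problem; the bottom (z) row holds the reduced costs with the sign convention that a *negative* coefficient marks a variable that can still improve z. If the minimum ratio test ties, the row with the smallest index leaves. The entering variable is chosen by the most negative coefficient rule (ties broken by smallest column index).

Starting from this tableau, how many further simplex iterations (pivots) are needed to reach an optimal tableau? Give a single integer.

1

pivot: s3 in, x2 out → z = 22
No improving column remains; optimal.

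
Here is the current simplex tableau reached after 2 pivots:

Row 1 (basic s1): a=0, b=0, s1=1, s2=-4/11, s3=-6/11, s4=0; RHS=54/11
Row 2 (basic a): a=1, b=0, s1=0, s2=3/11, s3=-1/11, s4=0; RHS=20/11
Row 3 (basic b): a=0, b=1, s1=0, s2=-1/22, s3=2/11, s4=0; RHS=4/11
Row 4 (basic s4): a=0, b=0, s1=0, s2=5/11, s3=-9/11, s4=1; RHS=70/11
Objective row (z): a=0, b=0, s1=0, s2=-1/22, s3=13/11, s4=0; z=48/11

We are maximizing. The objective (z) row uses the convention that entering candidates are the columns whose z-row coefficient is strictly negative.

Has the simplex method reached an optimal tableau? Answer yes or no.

Column s2 has objective-row coefficient -1/22, which is negative; an improving pivot exists, so not yet optimal.

no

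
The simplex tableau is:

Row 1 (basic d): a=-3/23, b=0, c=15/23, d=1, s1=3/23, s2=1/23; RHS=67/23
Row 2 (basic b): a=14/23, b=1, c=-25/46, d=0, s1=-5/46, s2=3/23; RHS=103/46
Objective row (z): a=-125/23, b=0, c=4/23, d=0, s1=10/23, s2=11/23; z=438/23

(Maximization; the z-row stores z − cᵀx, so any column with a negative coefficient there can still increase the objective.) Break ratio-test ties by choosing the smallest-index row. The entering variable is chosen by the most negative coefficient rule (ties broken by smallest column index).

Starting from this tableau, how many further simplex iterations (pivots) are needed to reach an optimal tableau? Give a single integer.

2

pivot: a in, b out → z = 1093/28
pivot: c in, d out → z = 206/3
No improving column remains; optimal.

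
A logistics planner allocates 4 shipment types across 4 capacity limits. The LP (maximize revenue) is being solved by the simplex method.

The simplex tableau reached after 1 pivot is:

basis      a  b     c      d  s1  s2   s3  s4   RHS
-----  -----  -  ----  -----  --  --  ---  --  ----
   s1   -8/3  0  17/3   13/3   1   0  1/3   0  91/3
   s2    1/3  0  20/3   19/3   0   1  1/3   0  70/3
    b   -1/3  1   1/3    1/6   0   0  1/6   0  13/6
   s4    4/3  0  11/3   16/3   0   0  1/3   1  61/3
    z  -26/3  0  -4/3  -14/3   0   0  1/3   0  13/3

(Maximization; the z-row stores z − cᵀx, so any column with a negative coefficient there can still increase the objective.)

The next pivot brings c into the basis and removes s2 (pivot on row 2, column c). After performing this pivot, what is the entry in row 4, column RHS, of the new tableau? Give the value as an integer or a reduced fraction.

15/2

Pivot element is row 2, column c: 20/3.
Normalize row 2: new (row 2, RHS) = (70/3)/(20/3) = 7/2.
row 4 ← row 4 − (11/3)·(new row 2): 61/3 − (11/3)·(7/2) = 15/2.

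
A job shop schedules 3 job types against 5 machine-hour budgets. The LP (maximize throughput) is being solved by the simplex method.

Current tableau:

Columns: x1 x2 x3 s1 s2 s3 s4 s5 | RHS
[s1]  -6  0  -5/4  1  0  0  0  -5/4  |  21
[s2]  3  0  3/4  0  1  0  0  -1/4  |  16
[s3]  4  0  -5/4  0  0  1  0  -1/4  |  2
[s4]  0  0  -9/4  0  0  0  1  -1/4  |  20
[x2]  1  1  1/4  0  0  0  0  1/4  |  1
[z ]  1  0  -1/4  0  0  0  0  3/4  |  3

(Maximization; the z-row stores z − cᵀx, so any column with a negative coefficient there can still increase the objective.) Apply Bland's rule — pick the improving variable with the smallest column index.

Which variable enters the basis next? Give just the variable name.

x3

Objective-row coefficients: x1: 1, x2: 0, x3: -1/4, s1: 0, s2: 0, s3: 0, s4: 0, s5: 3/4.
Improving columns: x3. Bland's rule picks the smallest column index → x3.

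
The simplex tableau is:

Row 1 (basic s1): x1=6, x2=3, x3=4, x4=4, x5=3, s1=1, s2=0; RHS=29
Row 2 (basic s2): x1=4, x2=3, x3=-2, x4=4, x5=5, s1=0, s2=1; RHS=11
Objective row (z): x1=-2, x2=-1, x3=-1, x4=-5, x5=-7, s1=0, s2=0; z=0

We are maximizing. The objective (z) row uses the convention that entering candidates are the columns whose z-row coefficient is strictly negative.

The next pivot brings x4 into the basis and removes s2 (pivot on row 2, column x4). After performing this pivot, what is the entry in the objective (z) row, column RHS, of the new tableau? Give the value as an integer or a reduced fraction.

Pivot element is row 2, column x4: 4.
Normalize row 2: new (row 2, RHS) = 11/4 = 11/4.
z-row ← z-row − (-5)·(new row 2): 0 − (-5)·(11/4) = 55/4.

55/4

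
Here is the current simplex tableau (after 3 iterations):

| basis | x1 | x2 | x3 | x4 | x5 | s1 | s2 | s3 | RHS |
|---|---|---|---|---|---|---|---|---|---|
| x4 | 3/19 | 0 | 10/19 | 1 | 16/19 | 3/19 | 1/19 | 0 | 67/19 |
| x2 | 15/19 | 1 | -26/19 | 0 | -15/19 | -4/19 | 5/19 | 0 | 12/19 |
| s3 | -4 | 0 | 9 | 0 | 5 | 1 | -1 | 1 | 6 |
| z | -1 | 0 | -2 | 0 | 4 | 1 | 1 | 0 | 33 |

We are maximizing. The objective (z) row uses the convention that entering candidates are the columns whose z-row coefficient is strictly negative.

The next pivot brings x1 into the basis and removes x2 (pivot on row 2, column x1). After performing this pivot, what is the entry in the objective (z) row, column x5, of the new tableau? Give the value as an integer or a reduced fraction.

3

Pivot element is row 2, column x1: 15/19.
Normalize row 2: new (row 2, x5) = (-15/19)/(15/19) = -1.
z-row ← z-row − (-1)·(new row 2): 4 − (-1)·(-1) = 3.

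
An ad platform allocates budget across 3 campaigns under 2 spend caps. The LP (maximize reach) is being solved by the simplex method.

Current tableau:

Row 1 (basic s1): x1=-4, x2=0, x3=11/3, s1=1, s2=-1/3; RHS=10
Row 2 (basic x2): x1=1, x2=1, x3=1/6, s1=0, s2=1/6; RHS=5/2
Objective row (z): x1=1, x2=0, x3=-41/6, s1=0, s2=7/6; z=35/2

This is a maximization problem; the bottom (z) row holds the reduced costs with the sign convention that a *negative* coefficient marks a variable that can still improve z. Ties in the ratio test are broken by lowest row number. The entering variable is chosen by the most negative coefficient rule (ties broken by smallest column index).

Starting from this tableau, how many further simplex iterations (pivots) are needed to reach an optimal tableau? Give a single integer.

pivot: x3 in, s1 out → z = 795/22
pivot: x1 in, x2 out → z = 615/13
No improving column remains; optimal.

2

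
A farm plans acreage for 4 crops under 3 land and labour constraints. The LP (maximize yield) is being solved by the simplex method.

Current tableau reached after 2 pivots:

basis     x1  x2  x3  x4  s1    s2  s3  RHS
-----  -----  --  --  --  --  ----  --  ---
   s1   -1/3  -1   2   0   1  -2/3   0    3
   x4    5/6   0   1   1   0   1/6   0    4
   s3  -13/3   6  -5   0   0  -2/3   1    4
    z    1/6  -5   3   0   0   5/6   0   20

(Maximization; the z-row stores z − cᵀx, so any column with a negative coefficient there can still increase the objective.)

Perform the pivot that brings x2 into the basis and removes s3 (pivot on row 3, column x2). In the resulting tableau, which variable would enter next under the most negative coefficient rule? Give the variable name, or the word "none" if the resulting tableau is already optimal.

Pivot element 6. New z-row = old z-row − (-5)·(row 3/6).
Updated z-row coefficients: x1: -31/9, x2: 0, x3: -7/6, x4: 0, s1: 0, s2: 5/18, s3: 5/6.
The most negative is -31/9 in column x1, so x1 would enter next.

x1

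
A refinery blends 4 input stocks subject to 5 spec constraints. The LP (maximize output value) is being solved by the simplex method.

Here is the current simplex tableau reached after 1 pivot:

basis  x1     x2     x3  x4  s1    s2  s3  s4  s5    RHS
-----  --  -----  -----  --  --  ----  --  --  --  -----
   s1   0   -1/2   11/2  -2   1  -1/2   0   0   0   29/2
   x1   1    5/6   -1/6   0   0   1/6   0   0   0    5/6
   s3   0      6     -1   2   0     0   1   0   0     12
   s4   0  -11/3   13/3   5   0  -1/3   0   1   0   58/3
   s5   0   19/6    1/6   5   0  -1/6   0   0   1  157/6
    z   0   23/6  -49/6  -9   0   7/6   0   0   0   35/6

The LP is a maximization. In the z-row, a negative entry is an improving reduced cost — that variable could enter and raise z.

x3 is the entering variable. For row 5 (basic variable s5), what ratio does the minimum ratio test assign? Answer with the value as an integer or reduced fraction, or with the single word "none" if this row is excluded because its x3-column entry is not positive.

Ratio = RHS / (x3 entry) = (157/6) / (1/6) = 157.

157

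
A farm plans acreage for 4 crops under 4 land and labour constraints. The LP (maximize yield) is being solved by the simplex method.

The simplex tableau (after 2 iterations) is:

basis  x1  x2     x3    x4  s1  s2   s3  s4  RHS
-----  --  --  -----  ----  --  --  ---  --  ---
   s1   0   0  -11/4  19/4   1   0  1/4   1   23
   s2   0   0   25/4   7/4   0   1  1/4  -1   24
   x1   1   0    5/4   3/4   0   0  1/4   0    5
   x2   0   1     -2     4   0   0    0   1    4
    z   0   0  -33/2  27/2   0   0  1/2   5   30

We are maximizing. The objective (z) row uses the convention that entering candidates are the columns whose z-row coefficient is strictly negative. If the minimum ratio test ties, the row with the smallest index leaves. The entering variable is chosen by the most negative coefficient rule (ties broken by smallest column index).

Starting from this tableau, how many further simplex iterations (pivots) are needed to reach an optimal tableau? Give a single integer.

pivot: x3 in, s2 out → z = 2334/25
No improving column remains; optimal.

1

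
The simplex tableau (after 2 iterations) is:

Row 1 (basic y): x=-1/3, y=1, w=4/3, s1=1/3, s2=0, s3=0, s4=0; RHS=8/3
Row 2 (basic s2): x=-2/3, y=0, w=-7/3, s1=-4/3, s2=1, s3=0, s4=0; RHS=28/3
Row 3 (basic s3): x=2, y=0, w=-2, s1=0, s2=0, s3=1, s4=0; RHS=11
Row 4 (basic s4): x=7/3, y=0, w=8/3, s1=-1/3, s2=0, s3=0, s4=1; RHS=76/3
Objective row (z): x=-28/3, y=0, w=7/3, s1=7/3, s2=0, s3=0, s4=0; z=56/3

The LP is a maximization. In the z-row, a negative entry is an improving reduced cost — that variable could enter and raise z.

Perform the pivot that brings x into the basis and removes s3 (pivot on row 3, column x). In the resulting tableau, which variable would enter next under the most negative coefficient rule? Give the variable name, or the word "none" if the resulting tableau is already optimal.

Pivot element 2. New z-row = old z-row − (-28/3)·(row 3/2).
Updated z-row coefficients: x: 0, y: 0, w: -7, s1: 7/3, s2: 0, s3: 14/3, s4: 0.
The most negative is -7 in column w, so w would enter next.

w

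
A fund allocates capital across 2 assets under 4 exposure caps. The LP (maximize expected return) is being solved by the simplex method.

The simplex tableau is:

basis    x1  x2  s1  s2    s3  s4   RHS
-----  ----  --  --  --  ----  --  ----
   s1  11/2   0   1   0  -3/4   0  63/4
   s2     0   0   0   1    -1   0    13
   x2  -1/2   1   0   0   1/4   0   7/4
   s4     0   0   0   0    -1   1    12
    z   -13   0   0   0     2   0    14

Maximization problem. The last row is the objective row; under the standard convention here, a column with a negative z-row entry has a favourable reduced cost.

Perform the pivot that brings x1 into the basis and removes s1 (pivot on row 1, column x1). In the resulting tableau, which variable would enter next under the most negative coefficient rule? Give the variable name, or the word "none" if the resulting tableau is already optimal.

Pivot element 11/2. New z-row = old z-row − (-13)·(row 1/(11/2)).
Updated z-row coefficients: x1: 0, x2: 0, s1: 26/11, s2: 0, s3: 5/22, s4: 0.
No coefficient is strictly negative; the tableau after this pivot is optimal.

none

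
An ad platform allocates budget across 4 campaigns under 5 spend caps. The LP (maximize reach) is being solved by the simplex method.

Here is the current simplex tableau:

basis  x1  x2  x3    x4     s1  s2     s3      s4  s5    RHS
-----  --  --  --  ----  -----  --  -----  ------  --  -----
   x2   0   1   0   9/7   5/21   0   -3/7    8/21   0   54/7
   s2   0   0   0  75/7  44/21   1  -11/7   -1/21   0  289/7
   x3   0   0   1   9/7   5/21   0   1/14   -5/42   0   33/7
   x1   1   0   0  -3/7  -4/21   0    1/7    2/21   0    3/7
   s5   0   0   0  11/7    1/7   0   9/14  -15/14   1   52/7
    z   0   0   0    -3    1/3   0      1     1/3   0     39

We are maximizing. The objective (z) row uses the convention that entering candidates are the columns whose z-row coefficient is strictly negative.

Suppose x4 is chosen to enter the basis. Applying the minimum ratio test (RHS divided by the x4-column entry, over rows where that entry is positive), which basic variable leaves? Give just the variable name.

Ratios: row 1 (x2): (54/7)/(9/7) = 6; row 2 (s2): (289/7)/(75/7) = 289/75; row 3 (x3): (33/7)/(9/7) = 11/3; row 4 (x1): entry -3/7 ≤ 0, skip; row 5 (s5): (52/7)/(11/7) = 52/11.
Minimum ratio 11/3 is in the x3 row, so x3 leaves.

x3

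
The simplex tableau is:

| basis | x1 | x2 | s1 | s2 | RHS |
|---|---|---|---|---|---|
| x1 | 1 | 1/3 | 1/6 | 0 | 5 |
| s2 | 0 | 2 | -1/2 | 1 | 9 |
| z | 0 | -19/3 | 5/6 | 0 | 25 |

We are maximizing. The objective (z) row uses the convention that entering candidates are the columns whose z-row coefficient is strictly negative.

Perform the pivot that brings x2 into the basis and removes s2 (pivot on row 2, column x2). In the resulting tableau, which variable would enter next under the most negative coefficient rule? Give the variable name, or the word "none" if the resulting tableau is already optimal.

s1

Pivot element 2. New z-row = old z-row − (-19/3)·(row 2/2).
Updated z-row coefficients: x1: 0, x2: 0, s1: -3/4, s2: 19/6.
The most negative is -3/4 in column s1, so s1 would enter next.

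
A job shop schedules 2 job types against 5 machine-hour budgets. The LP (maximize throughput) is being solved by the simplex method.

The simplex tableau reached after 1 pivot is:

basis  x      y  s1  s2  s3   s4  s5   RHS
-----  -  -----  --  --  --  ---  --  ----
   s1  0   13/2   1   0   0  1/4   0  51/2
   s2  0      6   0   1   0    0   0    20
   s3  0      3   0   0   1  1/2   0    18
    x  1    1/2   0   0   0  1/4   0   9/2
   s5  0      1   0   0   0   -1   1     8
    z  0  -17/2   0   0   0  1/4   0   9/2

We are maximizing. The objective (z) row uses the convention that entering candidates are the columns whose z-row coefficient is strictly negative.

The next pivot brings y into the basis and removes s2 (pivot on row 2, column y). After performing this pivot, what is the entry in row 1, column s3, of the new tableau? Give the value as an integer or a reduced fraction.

0

Pivot element is row 2, column y: 6.
Normalize row 2: new (row 2, s3) = 0/6 = 0.
row 1 ← row 1 − (13/2)·(new row 2): 0 − (13/2)·0 = 0.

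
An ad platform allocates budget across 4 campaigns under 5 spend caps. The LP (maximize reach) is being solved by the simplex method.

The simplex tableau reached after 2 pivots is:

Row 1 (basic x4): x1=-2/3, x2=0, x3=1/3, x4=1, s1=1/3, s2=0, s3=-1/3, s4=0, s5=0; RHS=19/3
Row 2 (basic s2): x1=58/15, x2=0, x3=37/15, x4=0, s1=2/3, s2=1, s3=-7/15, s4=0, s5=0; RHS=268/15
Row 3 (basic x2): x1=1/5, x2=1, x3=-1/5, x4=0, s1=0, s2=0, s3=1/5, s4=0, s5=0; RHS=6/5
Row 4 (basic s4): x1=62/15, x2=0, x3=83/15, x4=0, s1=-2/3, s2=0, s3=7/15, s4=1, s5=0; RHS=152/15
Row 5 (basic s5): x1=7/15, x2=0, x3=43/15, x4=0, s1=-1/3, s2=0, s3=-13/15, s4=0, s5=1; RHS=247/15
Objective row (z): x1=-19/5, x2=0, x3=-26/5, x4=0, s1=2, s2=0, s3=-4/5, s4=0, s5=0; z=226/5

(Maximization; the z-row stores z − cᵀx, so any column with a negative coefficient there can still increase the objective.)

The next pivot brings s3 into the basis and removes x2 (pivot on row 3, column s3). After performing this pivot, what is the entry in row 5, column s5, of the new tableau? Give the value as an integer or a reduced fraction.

1

Pivot element is row 3, column s3: 1/5.
Normalize row 3: new (row 3, s5) = 0/(1/5) = 0.
row 5 ← row 5 − (-13/15)·(new row 3): 1 − (-13/15)·0 = 1.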